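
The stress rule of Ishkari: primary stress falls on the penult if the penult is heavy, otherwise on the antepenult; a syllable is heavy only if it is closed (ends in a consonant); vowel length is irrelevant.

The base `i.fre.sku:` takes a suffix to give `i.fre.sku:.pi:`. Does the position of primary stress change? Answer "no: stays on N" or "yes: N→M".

yes: 1→2

Base `i.fre.sku:` (3 syllables):
  Weights: 1 i L, 2 fre L, 3 sku: L.
  The penult (syllable 2, fre) is light, so stress falls on the antepenult (syllable 1, i).
  → primary stress on syllable 1.
Suffixed `i.fre.sku:.pi:` (4 syllables):
  Weights: 2 fre L, 3 sku: L, 4 pi: L.
  The penult (syllable 3, sku:) is light, so stress falls on the antepenult (syllable 2, fre).
  → primary stress on syllable 2.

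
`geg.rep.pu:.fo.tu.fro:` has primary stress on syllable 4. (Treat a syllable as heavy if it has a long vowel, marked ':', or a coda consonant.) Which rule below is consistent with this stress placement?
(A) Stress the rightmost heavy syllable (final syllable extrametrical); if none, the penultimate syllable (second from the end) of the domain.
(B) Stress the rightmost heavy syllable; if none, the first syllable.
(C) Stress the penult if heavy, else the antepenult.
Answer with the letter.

C

Rule A → syllable 3 (observed: 4).
Rule B → syllable 6 (observed: 4).
Rule C → syllable 4 ✓.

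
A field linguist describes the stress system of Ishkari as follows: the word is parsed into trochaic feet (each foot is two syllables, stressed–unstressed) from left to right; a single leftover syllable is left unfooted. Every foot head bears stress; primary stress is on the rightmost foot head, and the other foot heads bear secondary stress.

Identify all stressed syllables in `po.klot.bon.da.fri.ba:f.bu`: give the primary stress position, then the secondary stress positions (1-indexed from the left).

Parse left to right into trochaic (ˈσσ) feet: (ˈpo.klot) (ˈbon.da) (ˈfri.ba:f) bu. Syllable 7 is left unfooted.
Foot heads (stressed positions): 1, 3, 5.
End Rule Rightmost: primary stress on the rightmost head = syllable 5.
Secondary stress on 1, 3: ˌpo.klot.ˌbon.da.ˈfri.ba:f.bu.

primary 5, secondary 1, 3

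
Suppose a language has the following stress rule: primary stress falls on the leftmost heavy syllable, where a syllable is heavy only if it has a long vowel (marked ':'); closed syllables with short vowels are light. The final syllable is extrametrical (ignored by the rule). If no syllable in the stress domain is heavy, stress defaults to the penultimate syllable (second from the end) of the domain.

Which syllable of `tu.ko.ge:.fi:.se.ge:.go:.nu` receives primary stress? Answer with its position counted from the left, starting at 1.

The final syllable (8, nu) is extrametrical; the stress domain is syllables 1–7.
Weights: 1 tu L, 2 ko L, 3 ge: H, 4 fi: H, 5 se L, 6 ge: H, 7 go: H.
Heavy syllables in the domain: 3, 4, 6, 7. The leftmost is syllable 3 (ge:).
Primary stress: syllable 3 → tu.ko.ˈge:.fi:.se.ge:.go:.nu.

3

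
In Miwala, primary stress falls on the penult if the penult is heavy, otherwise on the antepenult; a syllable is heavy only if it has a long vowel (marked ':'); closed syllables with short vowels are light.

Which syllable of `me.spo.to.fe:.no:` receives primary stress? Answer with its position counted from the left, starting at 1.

4

Weights: 3 to L, 4 fe: H, 5 no: H.
The penult (syllable 4, fe:) is heavy, so it takes stress.
Primary stress: syllable 4 → me.spo.to.ˈfe:.no:.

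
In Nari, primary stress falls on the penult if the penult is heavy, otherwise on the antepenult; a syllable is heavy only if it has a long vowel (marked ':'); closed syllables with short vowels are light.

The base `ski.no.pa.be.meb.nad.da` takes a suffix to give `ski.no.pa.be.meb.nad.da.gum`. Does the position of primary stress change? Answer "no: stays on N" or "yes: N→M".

yes: 5→6

Base `ski.no.pa.be.meb.nad.da` (7 syllables):
  Weights: 5 meb L, 6 nad L, 7 da L.
  The penult (syllable 6, nad) is light, so stress falls on the antepenult (syllable 5, meb).
  → primary stress on syllable 5.
Suffixed `ski.no.pa.be.meb.nad.da.gum` (8 syllables):
  Weights: 6 nad L, 7 da L, 8 gum L.
  The penult (syllable 7, da) is light, so stress falls on the antepenult (syllable 6, nad).
  → primary stress on syllable 6.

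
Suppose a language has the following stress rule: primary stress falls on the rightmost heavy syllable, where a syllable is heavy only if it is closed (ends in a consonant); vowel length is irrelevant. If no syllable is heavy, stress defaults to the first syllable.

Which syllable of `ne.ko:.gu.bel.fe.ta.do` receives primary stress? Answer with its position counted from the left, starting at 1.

Weights: 1 ne L, 2 ko: L, 3 gu L, 4 bel H, 5 fe L, 6 ta L, 7 do L.
Heavy syllables in the domain: 4. The rightmost is syllable 4 (bel).
Primary stress: syllable 4 → ne.ko:.gu.ˈbel.fe.ta.do.

4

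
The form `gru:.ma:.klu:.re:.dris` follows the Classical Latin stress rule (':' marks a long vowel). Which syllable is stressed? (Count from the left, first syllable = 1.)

4

Classical Latin: stress the penult if heavy (long vowel or closed), else the antepenult.
Weights: 3 klu: H, 4 re: H, 5 dris H.
The penult (syllable 4, re:) is heavy, so it takes stress.
Stress on syllable 4: gru:.ma:.klu:.ˈre:.dris.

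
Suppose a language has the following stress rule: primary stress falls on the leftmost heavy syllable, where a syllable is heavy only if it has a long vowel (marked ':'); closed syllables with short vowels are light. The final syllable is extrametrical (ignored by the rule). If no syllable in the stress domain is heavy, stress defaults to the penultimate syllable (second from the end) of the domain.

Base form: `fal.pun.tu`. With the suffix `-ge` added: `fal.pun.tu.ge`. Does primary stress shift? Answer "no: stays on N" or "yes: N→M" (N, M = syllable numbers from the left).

yes: 1→2

Base `fal.pun.tu` (3 syllables):
  The final syllable (3, tu) is extrametrical; the stress domain is syllables 1–2.
  Weights: 1 fal L, 2 pun L.
  No heavy syllable in the domain; default to the penultimate syllable (second from the end) of the domain = syllable 1.
  → primary stress on syllable 1.
Suffixed `fal.pun.tu.ge` (4 syllables):
  The final syllable (4, ge) is extrametrical; the stress domain is syllables 1–3.
  Weights: 1 fal L, 2 pun L, 3 tu L.
  No heavy syllable in the domain; default to the penultimate syllable (second from the end) of the domain = syllable 2.
  → primary stress on syllable 2.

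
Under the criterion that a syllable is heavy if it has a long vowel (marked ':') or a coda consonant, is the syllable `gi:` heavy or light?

`gi:`: long vowel, open (no coda). Long vowel → heavy.

heavy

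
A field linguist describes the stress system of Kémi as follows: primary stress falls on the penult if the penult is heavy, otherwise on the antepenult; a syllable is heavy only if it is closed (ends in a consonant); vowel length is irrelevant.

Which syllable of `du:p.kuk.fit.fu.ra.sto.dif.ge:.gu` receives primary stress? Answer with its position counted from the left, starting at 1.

Weights: 7 dif H, 8 ge: L, 9 gu L.
The penult (syllable 8, ge:) is light, so stress falls on the antepenult (syllable 7, dif).
Primary stress: syllable 7 → du:p.kuk.fit.fu.ra.sto.ˈdif.ge:.gu.

7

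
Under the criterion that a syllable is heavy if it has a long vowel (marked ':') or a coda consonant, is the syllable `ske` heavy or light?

`ske`: short vowel, open (no coda). Short vowel, open → light.

light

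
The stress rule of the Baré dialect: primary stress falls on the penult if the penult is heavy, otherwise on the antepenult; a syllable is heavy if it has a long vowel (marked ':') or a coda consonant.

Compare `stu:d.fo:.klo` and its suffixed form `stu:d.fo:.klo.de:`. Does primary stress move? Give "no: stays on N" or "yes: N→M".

Base `stu:d.fo:.klo` (3 syllables):
  Weights: 1 stu:d H, 2 fo: H, 3 klo L.
  The penult (syllable 2, fo:) is heavy, so it takes stress.
  → primary stress on syllable 2.
Suffixed `stu:d.fo:.klo.de:` (4 syllables):
  Weights: 2 fo: H, 3 klo L, 4 de: H.
  The penult (syllable 3, klo) is light, so stress falls on the antepenult (syllable 2, fo:).
  → primary stress on syllable 2.

no: stays on 2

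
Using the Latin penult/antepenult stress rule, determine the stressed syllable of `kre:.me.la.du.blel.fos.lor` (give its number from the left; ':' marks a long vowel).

6

Classical Latin: stress the penult if heavy (long vowel or closed), else the antepenult.
Weights: 5 blel H, 6 fos H, 7 lor H.
The penult (syllable 6, fos) is heavy, so it takes stress.
Stress on syllable 6: kre:.me.la.du.blel.ˈfos.lor.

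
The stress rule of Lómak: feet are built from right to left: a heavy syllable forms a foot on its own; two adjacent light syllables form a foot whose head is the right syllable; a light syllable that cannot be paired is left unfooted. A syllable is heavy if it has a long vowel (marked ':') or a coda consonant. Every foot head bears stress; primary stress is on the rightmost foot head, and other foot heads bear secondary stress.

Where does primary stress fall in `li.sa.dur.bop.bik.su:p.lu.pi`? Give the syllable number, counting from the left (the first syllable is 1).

Weights: 1 li L, 2 sa L, 3 dur H, 4 bop H, 5 bik H, 6 su:p H, 7 lu L, 8 pi L.
Parse right to left (heavy = foot alone; LL = one foot; stranded L unfooted): (li.ˈsa) (ˈdur) (ˈbop) (ˈbik) (ˈsu:p) (lu.ˈpi).
Foot heads: 2, 3, 4, 5, 6, 8.
Primary stress on the rightmost head = syllable 8.
Primary stress: syllable 8 → li.sa.dur.bop.bik.su:p.lu.ˈpi.

8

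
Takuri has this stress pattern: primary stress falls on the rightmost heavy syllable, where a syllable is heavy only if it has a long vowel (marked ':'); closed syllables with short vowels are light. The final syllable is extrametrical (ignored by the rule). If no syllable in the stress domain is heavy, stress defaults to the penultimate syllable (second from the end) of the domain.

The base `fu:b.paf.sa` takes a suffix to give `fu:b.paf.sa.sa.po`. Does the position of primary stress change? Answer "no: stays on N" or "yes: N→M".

no: stays on 1

Base `fu:b.paf.sa` (3 syllables):
  The final syllable (3, sa) is extrametrical; the stress domain is syllables 1–2.
  Weights: 1 fu:b H, 2 paf L.
  Heavy syllables in the domain: 1. The rightmost is syllable 1 (fu:b).
  → primary stress on syllable 1.
Suffixed `fu:b.paf.sa.sa.po` (5 syllables):
  The final syllable (5, po) is extrametrical; the stress domain is syllables 1–4.
  Weights: 1 fu:b H, 2 paf L, 3 sa L, 4 sa L.
  Heavy syllables in the domain: 1. The rightmost is syllable 1 (fu:b).
  → primary stress on syllable 1.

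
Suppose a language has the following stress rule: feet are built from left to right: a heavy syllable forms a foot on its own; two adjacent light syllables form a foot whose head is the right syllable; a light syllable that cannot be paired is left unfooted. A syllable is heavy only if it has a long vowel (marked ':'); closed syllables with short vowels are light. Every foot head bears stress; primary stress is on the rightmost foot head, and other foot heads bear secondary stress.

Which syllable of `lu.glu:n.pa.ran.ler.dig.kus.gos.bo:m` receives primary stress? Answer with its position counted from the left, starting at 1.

9

Weights: 1 lu L, 2 glu:n H, 3 pa L, 4 ran L, 5 ler L, 6 dig L, 7 kus L, 8 gos L, 9 bo:m H.
Parse left to right (heavy = foot alone; LL = one foot; stranded L unfooted): lu (ˈglu:n) (pa.ˈran) (ler.ˈdig) (kus.ˈgos) (ˈbo:m).
Foot heads: 2, 4, 6, 8, 9.
Primary stress on the rightmost head = syllable 9.
Primary stress: syllable 9 → lu.glu:n.pa.ran.ler.dig.kus.gos.ˈbo:m.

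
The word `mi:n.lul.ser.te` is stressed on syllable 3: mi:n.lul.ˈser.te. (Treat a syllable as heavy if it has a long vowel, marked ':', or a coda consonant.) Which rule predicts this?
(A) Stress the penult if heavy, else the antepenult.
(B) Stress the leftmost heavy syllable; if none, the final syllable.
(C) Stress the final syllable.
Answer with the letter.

Rule A → syllable 3 ✓.
Rule B → syllable 1 (observed: 3).
Rule C → syllable 4 (observed: 3).

A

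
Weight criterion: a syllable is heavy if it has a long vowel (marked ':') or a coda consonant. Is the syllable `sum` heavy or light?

`sum`: short vowel, closed (coda /m/). Closed → heavy.

heavy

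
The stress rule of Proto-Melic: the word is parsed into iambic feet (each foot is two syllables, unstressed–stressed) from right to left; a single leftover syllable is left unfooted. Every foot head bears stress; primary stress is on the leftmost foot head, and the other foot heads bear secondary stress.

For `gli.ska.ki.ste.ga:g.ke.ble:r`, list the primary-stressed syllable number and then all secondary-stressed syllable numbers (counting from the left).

Parse right to left into iambic (σˈσ) feet: gli (ska.ˈki) (ste.ˈga:g) (ke.ˈble:r). Syllable 1 is left unfooted.
Foot heads (stressed positions): 3, 5, 7.
End Rule Leftmost: primary stress on the leftmost head = syllable 3.
Secondary stress on 5, 7: gli.ska.ˈki.ste.ˌga:g.ke.ˌble:r.

primary 3, secondary 5, 7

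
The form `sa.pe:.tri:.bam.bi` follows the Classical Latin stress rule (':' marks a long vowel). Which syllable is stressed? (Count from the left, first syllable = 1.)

4

Classical Latin: stress the penult if heavy (long vowel or closed), else the antepenult.
Weights: 3 tri: H, 4 bam H, 5 bi L.
The penult (syllable 4, bam) is heavy, so it takes stress.
Stress on syllable 4: sa.pe:.tri:.ˈbam.bi.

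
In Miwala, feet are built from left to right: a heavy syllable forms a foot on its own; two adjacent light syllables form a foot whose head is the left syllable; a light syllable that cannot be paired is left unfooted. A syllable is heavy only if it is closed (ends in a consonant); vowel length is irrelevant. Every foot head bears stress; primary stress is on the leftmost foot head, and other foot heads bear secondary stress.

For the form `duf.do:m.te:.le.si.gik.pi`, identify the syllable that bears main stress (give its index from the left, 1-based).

1

Weights: 1 duf H, 2 do:m H, 3 te: L, 4 le L, 5 si L, 6 gik H, 7 pi L.
Parse left to right (heavy = foot alone; LL = one foot; stranded L unfooted): (ˈduf) (ˈdo:m) (ˈte:.le) si (ˈgik) pi.
Foot heads: 1, 2, 3, 6.
Primary stress on the leftmost head = syllable 1.
Primary stress: syllable 1 → ˈduf.do:m.te:.le.si.gik.pi.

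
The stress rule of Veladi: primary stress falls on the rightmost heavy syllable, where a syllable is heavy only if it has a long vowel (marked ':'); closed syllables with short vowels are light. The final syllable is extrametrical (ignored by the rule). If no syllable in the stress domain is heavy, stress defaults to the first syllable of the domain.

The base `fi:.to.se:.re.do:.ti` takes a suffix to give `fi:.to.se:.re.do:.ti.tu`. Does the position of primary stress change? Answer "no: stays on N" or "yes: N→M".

Base `fi:.to.se:.re.do:.ti` (6 syllables):
  The final syllable (6, ti) is extrametrical; the stress domain is syllables 1–5.
  Weights: 1 fi: H, 2 to L, 3 se: H, 4 re L, 5 do: H.
  Heavy syllables in the domain: 1, 3, 5. The rightmost is syllable 5 (do:).
  → primary stress on syllable 5.
Suffixed `fi:.to.se:.re.do:.ti.tu` (7 syllables):
  The final syllable (7, tu) is extrametrical; the stress domain is syllables 1–6.
  Weights: 1 fi: H, 2 to L, 3 se: H, 4 re L, 5 do: H, 6 ti L.
  Heavy syllables in the domain: 1, 3, 5. The rightmost is syllable 5 (do:).
  → primary stress on syllable 5.

no: stays on 5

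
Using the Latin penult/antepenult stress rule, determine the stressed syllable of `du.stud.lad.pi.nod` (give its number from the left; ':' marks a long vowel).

3

Classical Latin: stress the penult if heavy (long vowel or closed), else the antepenult.
Weights: 3 lad H, 4 pi L, 5 nod H.
The penult (syllable 4, pi) is light, so stress falls on the antepenult (syllable 3, lad).
Stress on syllable 3: du.stud.ˈlad.pi.nod.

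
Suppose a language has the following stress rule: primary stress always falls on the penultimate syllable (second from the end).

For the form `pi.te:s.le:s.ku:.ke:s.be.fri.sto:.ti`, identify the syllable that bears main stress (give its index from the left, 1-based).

8

The word has 9 syllables; the penultimate syllable (second from the end) is syllable 8 (sto:).
Primary stress: syllable 8 → pi.te:s.le:s.ku:.ke:s.be.fri.ˈsto:.ti.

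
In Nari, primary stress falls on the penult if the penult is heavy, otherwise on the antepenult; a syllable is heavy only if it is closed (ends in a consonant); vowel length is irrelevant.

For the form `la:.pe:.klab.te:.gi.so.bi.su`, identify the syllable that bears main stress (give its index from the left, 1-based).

6

Weights: 6 so L, 7 bi L, 8 su L.
The penult (syllable 7, bi) is light, so stress falls on the antepenult (syllable 6, so).
Primary stress: syllable 6 → la:.pe:.klab.te:.gi.ˈso.bi.su.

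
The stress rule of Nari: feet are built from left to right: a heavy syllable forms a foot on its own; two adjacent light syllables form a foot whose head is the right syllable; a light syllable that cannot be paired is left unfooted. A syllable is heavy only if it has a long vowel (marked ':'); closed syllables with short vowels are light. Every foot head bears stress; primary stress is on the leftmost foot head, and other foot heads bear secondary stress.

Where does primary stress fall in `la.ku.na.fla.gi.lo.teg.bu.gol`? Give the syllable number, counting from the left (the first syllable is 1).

2

Weights: 1 la L, 2 ku L, 3 na L, 4 fla L, 5 gi L, 6 lo L, 7 teg L, 8 bu L, 9 gol L.
Parse left to right (heavy = foot alone; LL = one foot; stranded L unfooted): (la.ˈku) (na.ˈfla) (gi.ˈlo) (teg.ˈbu) gol.
Foot heads: 2, 4, 6, 8.
Primary stress on the leftmost head = syllable 2.
Primary stress: syllable 2 → la.ˈku.na.fla.gi.lo.teg.bu.gol.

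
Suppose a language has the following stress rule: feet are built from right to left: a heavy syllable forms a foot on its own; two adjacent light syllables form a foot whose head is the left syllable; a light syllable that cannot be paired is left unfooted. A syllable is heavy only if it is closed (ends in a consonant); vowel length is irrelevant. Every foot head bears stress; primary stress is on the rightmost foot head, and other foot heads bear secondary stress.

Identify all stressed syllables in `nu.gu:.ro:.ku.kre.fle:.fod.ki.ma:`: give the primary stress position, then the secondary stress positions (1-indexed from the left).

Weights: 1 nu L, 2 gu: L, 3 ro: L, 4 ku L, 5 kre L, 6 fle: L, 7 fod H, 8 ki L, 9 ma: L.
Parse right to left (heavy = foot alone; LL = one foot; stranded L unfooted): (ˈnu.gu:) (ˈro:.ku) (ˈkre.fle:) (ˈfod) (ˈki.ma:).
Foot heads: 1, 3, 5, 7, 8.
Primary stress on the rightmost head = syllable 8.
Secondary stress on 1, 3, 5, 7: ˌnu.gu:.ˌro:.ku.ˌkre.fle:.ˌfod.ˈki.ma:.

primary 8, secondary 1, 3, 5, 7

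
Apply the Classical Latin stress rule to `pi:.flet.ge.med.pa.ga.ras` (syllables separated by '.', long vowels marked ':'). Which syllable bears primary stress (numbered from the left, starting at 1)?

Classical Latin: stress the penult if heavy (long vowel or closed), else the antepenult.
Weights: 5 pa L, 6 ga L, 7 ras H.
The penult (syllable 6, ga) is light, so stress falls on the antepenult (syllable 5, pa).
Stress on syllable 5: pi:.flet.ge.med.ˈpa.ga.ras.

5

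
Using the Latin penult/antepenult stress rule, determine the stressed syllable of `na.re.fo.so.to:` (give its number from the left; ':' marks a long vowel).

3

Classical Latin: stress the penult if heavy (long vowel or closed), else the antepenult.
Weights: 3 fo L, 4 so L, 5 to: H.
The penult (syllable 4, so) is light, so stress falls on the antepenult (syllable 3, fo).
Stress on syllable 3: na.re.ˈfo.so.to:.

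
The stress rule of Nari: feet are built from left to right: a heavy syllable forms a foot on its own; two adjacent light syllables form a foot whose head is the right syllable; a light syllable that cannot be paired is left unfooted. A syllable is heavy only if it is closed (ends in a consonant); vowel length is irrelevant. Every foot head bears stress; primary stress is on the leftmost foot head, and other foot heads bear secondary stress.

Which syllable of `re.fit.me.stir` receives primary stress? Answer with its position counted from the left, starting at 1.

Weights: 1 re L, 2 fit H, 3 me L, 4 stir H.
Parse left to right (heavy = foot alone; LL = one foot; stranded L unfooted): re (ˈfit) me (ˈstir).
Foot heads: 2, 4.
Primary stress on the leftmost head = syllable 2.
Primary stress: syllable 2 → re.ˈfit.me.stir.

2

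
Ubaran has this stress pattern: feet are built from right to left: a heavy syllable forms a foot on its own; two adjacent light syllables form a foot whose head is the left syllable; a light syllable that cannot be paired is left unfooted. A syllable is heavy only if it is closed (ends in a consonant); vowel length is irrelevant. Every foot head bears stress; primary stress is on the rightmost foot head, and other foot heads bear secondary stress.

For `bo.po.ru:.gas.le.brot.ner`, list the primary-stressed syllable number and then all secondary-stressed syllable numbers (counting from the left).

primary 7, secondary 2, 4, 6

Weights: 1 bo L, 2 po L, 3 ru: L, 4 gas H, 5 le L, 6 brot H, 7 ner H.
Parse right to left (heavy = foot alone; LL = one foot; stranded L unfooted): bo (ˈpo.ru:) (ˈgas) le (ˈbrot) (ˈner).
Foot heads: 2, 4, 6, 7.
Primary stress on the rightmost head = syllable 7.
Secondary stress on 2, 4, 6: bo.ˌpo.ru:.ˌgas.le.ˌbrot.ˈner.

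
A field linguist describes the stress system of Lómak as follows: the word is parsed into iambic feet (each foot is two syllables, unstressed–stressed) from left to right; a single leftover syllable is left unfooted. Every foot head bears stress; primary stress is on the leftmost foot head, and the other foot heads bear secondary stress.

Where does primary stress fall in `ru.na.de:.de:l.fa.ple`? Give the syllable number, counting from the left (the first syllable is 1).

2

Parse left to right into iambic (σˈσ) feet: (ru.ˈna) (de:.ˈde:l) (fa.ˈple).
Foot heads (stressed positions): 2, 4, 6.
End Rule Leftmost: primary stress on the leftmost head = syllable 2.
Primary stress: syllable 2 → ru.ˈna.de:.de:l.fa.ple.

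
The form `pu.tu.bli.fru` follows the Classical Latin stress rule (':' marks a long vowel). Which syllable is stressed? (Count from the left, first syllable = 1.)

2

Classical Latin: stress the penult if heavy (long vowel or closed), else the antepenult.
Weights: 2 tu L, 3 bli L, 4 fru L.
The penult (syllable 3, bli) is light, so stress falls on the antepenult (syllable 2, tu).
Stress on syllable 2: pu.ˈtu.bli.fru.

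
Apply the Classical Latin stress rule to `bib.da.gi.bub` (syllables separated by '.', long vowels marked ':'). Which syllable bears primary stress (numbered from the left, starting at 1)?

Classical Latin: stress the penult if heavy (long vowel or closed), else the antepenult.
Weights: 2 da L, 3 gi L, 4 bub H.
The penult (syllable 3, gi) is light, so stress falls on the antepenult (syllable 2, da).
Stress on syllable 2: bib.ˈda.gi.bub.

2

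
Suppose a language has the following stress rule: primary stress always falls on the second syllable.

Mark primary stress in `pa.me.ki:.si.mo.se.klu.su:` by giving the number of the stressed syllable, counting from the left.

The word has 8 syllables; the second syllable is syllable 2 (me).
Primary stress: syllable 2 → pa.ˈme.ki:.si.mo.se.klu.su:.

2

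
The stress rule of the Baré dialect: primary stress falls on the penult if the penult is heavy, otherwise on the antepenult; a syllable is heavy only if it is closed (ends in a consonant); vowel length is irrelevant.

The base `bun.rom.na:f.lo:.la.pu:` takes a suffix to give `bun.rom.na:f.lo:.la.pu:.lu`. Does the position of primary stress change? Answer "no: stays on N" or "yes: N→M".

yes: 4→5

Base `bun.rom.na:f.lo:.la.pu:` (6 syllables):
  Weights: 4 lo: L, 5 la L, 6 pu: L.
  The penult (syllable 5, la) is light, so stress falls on the antepenult (syllable 4, lo:).
  → primary stress on syllable 4.
Suffixed `bun.rom.na:f.lo:.la.pu:.lu` (7 syllables):
  Weights: 5 la L, 6 pu: L, 7 lu L.
  The penult (syllable 6, pu:) is light, so stress falls on the antepenult (syllable 5, la).
  → primary stress on syllable 5.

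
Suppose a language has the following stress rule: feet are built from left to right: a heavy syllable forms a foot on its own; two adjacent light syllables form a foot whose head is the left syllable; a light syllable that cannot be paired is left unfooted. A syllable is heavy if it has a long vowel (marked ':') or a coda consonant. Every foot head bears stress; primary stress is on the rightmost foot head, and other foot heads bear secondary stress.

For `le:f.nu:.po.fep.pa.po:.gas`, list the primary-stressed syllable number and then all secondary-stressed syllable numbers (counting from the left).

Weights: 1 le:f H, 2 nu: H, 3 po L, 4 fep H, 5 pa L, 6 po: H, 7 gas H.
Parse left to right (heavy = foot alone; LL = one foot; stranded L unfooted): (ˈle:f) (ˈnu:) po (ˈfep) pa (ˈpo:) (ˈgas).
Foot heads: 1, 2, 4, 6, 7.
Primary stress on the rightmost head = syllable 7.
Secondary stress on 1, 2, 4, 6: ˌle:f.ˌnu:.po.ˌfep.pa.ˌpo:.ˈgas.

primary 7, secondary 1, 2, 4, 6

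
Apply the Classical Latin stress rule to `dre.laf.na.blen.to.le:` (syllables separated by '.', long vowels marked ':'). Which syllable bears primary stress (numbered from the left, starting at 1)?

Classical Latin: stress the penult if heavy (long vowel or closed), else the antepenult.
Weights: 4 blen H, 5 to L, 6 le: H.
The penult (syllable 5, to) is light, so stress falls on the antepenult (syllable 4, blen).
Stress on syllable 4: dre.laf.na.ˈblen.to.le:.

4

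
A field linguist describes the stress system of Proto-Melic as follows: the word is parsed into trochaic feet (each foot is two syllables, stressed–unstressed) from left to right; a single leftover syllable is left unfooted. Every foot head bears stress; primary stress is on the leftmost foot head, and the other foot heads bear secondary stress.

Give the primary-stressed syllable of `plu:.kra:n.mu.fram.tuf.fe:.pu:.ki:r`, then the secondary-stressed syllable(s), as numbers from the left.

primary 1, secondary 3, 5, 7

Parse left to right into trochaic (ˈσσ) feet: (ˈplu:.kra:n) (ˈmu.fram) (ˈtuf.fe:) (ˈpu:.ki:r).
Foot heads (stressed positions): 1, 3, 5, 7.
End Rule Leftmost: primary stress on the leftmost head = syllable 1.
Secondary stress on 3, 5, 7: ˈplu:.kra:n.ˌmu.fram.ˌtuf.fe:.ˌpu:.ki:r.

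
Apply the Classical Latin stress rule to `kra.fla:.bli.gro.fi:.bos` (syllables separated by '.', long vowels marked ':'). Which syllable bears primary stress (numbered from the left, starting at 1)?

Classical Latin: stress the penult if heavy (long vowel or closed), else the antepenult.
Weights: 4 gro L, 5 fi: H, 6 bos H.
The penult (syllable 5, fi:) is heavy, so it takes stress.
Stress on syllable 5: kra.fla:.bli.gro.ˈfi:.bos.

5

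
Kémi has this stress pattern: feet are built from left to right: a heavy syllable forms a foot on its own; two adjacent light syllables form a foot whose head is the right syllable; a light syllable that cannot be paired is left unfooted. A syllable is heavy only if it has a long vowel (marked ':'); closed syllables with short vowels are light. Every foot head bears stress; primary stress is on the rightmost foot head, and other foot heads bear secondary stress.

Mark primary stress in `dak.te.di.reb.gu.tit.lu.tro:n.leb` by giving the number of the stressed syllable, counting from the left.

8

Weights: 1 dak L, 2 te L, 3 di L, 4 reb L, 5 gu L, 6 tit L, 7 lu L, 8 tro:n H, 9 leb L.
Parse left to right (heavy = foot alone; LL = one foot; stranded L unfooted): (dak.ˈte) (di.ˈreb) (gu.ˈtit) lu (ˈtro:n) leb.
Foot heads: 2, 4, 6, 8.
Primary stress on the rightmost head = syllable 8.
Primary stress: syllable 8 → dak.te.di.reb.gu.tit.lu.ˈtro:n.leb.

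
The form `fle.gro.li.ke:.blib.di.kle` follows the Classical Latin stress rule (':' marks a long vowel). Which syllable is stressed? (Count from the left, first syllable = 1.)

5

Classical Latin: stress the penult if heavy (long vowel or closed), else the antepenult.
Weights: 5 blib H, 6 di L, 7 kle L.
The penult (syllable 6, di) is light, so stress falls on the antepenult (syllable 5, blib).
Stress on syllable 5: fle.gro.li.ke:.ˈblib.di.kle.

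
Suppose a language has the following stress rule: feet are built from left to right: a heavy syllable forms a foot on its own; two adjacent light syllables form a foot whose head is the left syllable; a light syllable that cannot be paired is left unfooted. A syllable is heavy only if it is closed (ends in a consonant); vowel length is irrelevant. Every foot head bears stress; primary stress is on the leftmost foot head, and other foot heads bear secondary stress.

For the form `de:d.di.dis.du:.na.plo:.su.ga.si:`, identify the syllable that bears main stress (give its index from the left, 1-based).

Weights: 1 de:d H, 2 di L, 3 dis H, 4 du: L, 5 na L, 6 plo: L, 7 su L, 8 ga L, 9 si: L.
Parse left to right (heavy = foot alone; LL = one foot; stranded L unfooted): (ˈde:d) di (ˈdis) (ˈdu:.na) (ˈplo:.su) (ˈga.si:).
Foot heads: 1, 3, 4, 6, 8.
Primary stress on the leftmost head = syllable 1.
Primary stress: syllable 1 → ˈde:d.di.dis.du:.na.plo:.su.ga.si:.

1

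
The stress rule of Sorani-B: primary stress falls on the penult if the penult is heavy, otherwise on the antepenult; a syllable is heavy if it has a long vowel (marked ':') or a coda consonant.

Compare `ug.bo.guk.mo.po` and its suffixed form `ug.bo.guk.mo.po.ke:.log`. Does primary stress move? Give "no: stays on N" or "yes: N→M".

Base `ug.bo.guk.mo.po` (5 syllables):
  Weights: 3 guk H, 4 mo L, 5 po L.
  The penult (syllable 4, mo) is light, so stress falls on the antepenult (syllable 3, guk).
  → primary stress on syllable 3.
Suffixed `ug.bo.guk.mo.po.ke:.log` (7 syllables):
  Weights: 5 po L, 6 ke: H, 7 log H.
  The penult (syllable 6, ke:) is heavy, so it takes stress.
  → primary stress on syllable 6.

yes: 3→6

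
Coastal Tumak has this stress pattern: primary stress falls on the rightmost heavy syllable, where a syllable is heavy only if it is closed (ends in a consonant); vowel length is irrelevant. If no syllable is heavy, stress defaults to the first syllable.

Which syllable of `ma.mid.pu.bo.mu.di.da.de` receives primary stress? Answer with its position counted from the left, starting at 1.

2

Weights: 1 ma L, 2 mid H, 3 pu L, 4 bo L, 5 mu L, 6 di L, 7 da L, 8 de L.
Heavy syllables in the domain: 2. The rightmost is syllable 2 (mid).
Primary stress: syllable 2 → ma.ˈmid.pu.bo.mu.di.da.de.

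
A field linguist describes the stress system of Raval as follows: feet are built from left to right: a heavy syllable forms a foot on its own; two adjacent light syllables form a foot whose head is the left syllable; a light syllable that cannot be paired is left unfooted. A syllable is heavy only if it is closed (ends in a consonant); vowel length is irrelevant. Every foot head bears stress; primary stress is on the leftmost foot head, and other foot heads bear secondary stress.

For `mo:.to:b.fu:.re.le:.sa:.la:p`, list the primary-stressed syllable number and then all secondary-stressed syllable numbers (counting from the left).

Weights: 1 mo: L, 2 to:b H, 3 fu: L, 4 re L, 5 le: L, 6 sa: L, 7 la:p H.
Parse left to right (heavy = foot alone; LL = one foot; stranded L unfooted): mo: (ˈto:b) (ˈfu:.re) (ˈle:.sa:) (ˈla:p).
Foot heads: 2, 3, 5, 7.
Primary stress on the leftmost head = syllable 2.
Secondary stress on 3, 5, 7: mo:.ˈto:b.ˌfu:.re.ˌle:.sa:.ˌla:p.

primary 2, secondary 3, 5, 7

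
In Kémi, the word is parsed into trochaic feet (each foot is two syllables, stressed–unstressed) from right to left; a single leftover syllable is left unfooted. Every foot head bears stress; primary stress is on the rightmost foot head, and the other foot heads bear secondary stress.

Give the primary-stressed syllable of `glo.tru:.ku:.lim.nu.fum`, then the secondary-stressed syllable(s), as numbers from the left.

primary 5, secondary 1, 3

Parse right to left into trochaic (ˈσσ) feet: (ˈglo.tru:) (ˈku:.lim) (ˈnu.fum).
Foot heads (stressed positions): 1, 3, 5.
End Rule Rightmost: primary stress on the rightmost head = syllable 5.
Secondary stress on 1, 3: ˌglo.tru:.ˌku:.lim.ˈnu.fum.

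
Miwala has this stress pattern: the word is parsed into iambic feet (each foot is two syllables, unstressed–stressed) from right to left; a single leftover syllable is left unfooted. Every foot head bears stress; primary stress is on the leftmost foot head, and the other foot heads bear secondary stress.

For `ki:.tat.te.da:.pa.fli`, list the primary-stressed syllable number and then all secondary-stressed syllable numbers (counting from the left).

Parse right to left into iambic (σˈσ) feet: (ki:.ˈtat) (te.ˈda:) (pa.ˈfli).
Foot heads (stressed positions): 2, 4, 6.
End Rule Leftmost: primary stress on the leftmost head = syllable 2.
Secondary stress on 4, 6: ki:.ˈtat.te.ˌda:.pa.ˌfli.

primary 2, secondary 4, 6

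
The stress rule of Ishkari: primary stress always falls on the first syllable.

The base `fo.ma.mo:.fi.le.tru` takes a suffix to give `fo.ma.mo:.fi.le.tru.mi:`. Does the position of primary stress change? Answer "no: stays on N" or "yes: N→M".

no: stays on 1

Base `fo.ma.mo:.fi.le.tru` (6 syllables):
  The word has 6 syllables; the first syllable is syllable 1 (fo).
  → primary stress on syllable 1.
Suffixed `fo.ma.mo:.fi.le.tru.mi:` (7 syllables):
  The word has 7 syllables; the first syllable is syllable 1 (fo).
  → primary stress on syllable 1.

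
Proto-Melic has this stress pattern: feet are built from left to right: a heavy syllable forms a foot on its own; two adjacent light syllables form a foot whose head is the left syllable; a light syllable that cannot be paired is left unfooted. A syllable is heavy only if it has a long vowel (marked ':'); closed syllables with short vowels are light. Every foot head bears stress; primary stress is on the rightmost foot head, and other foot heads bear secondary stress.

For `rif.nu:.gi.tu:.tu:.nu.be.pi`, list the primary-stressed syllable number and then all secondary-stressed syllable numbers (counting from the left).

Weights: 1 rif L, 2 nu: H, 3 gi L, 4 tu: H, 5 tu: H, 6 nu L, 7 be L, 8 pi L.
Parse left to right (heavy = foot alone; LL = one foot; stranded L unfooted): rif (ˈnu:) gi (ˈtu:) (ˈtu:) (ˈnu.be) pi.
Foot heads: 2, 4, 5, 6.
Primary stress on the rightmost head = syllable 6.
Secondary stress on 2, 4, 5: rif.ˌnu:.gi.ˌtu:.ˌtu:.ˈnu.be.pi.

primary 6, secondary 2, 4, 5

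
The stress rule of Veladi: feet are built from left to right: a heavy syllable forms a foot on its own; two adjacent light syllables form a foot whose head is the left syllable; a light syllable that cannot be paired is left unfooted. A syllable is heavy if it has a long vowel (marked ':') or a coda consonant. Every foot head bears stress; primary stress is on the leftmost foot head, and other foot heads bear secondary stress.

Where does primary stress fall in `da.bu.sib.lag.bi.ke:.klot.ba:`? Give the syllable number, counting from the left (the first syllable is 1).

1

Weights: 1 da L, 2 bu L, 3 sib H, 4 lag H, 5 bi L, 6 ke: H, 7 klot H, 8 ba: H.
Parse left to right (heavy = foot alone; LL = one foot; stranded L unfooted): (ˈda.bu) (ˈsib) (ˈlag) bi (ˈke:) (ˈklot) (ˈba:).
Foot heads: 1, 3, 4, 6, 7, 8.
Primary stress on the leftmost head = syllable 1.
Primary stress: syllable 1 → ˈda.bu.sib.lag.bi.ke:.klot.ba:.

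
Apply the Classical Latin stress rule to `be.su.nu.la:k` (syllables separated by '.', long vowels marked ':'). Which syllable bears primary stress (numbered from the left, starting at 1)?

2

Classical Latin: stress the penult if heavy (long vowel or closed), else the antepenult.
Weights: 2 su L, 3 nu L, 4 la:k H.
The penult (syllable 3, nu) is light, so stress falls on the antepenult (syllable 2, su).
Stress on syllable 2: be.ˈsu.nu.la:k.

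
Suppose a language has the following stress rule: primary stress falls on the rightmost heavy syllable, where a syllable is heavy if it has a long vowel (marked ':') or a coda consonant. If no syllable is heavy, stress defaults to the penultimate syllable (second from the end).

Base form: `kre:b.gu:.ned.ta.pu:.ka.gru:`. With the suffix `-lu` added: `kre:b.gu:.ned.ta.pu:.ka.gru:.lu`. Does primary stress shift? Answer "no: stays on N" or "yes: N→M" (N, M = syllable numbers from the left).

no: stays on 7

Base `kre:b.gu:.ned.ta.pu:.ka.gru:` (7 syllables):
  Weights: 1 kre:b H, 2 gu: H, 3 ned H, 4 ta L, 5 pu: H, 6 ka L, 7 gru: H.
  Heavy syllables in the domain: 1, 2, 3, 5, 7. The rightmost is syllable 7 (gru:).
  → primary stress on syllable 7.
Suffixed `kre:b.gu:.ned.ta.pu:.ka.gru:.lu` (8 syllables):
  Weights: 1 kre:b H, 2 gu: H, 3 ned H, 4 ta L, 5 pu: H, 6 ka L, 7 gru: H, 8 lu L.
  Heavy syllables in the domain: 1, 2, 3, 5, 7. The rightmost is syllable 7 (gru:).
  → primary stress on syllable 7.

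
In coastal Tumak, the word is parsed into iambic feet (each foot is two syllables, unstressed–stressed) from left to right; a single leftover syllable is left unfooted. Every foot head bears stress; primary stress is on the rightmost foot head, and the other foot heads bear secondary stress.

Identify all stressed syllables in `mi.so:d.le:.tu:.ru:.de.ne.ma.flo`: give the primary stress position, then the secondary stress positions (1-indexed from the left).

Parse left to right into iambic (σˈσ) feet: (mi.ˈso:d) (le:.ˈtu:) (ru:.ˈde) (ne.ˈma) flo. Syllable 9 is left unfooted.
Foot heads (stressed positions): 2, 4, 6, 8.
End Rule Rightmost: primary stress on the rightmost head = syllable 8.
Secondary stress on 2, 4, 6: mi.ˌso:d.le:.ˌtu:.ru:.ˌde.ne.ˈma.flo.

primary 8, secondary 2, 4, 6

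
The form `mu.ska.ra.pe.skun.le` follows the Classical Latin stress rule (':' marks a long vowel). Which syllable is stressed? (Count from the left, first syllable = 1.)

5

Classical Latin: stress the penult if heavy (long vowel or closed), else the antepenult.
Weights: 4 pe L, 5 skun H, 6 le L.
The penult (syllable 5, skun) is heavy, so it takes stress.
Stress on syllable 5: mu.ska.ra.pe.ˈskun.le.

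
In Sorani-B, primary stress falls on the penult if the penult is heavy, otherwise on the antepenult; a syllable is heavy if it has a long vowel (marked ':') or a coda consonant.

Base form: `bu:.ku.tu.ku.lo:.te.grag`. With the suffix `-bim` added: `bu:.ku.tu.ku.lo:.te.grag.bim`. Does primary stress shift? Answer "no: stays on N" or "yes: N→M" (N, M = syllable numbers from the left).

yes: 5→7

Base `bu:.ku.tu.ku.lo:.te.grag` (7 syllables):
  Weights: 5 lo: H, 6 te L, 7 grag H.
  The penult (syllable 6, te) is light, so stress falls on the antepenult (syllable 5, lo:).
  → primary stress on syllable 5.
Suffixed `bu:.ku.tu.ku.lo:.te.grag.bim` (8 syllables):
  Weights: 6 te L, 7 grag H, 8 bim H.
  The penult (syllable 7, grag) is heavy, so it takes stress.
  → primary stress on syllable 7.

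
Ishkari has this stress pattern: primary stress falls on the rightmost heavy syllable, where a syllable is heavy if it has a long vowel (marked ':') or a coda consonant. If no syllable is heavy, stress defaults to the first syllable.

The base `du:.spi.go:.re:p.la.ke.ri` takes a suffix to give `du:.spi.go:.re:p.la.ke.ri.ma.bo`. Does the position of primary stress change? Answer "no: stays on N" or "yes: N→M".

no: stays on 4

Base `du:.spi.go:.re:p.la.ke.ri` (7 syllables):
  Weights: 1 du: H, 2 spi L, 3 go: H, 4 re:p H, 5 la L, 6 ke L, 7 ri L.
  Heavy syllables in the domain: 1, 3, 4. The rightmost is syllable 4 (re:p).
  → primary stress on syllable 4.
Suffixed `du:.spi.go:.re:p.la.ke.ri.ma.bo` (9 syllables):
  Weights: 1 du: H, 2 spi L, 3 go: H, 4 re:p H, 5 la L, 6 ke L, 7 ri L, 8 ma L, 9 bo L.
  Heavy syllables in the domain: 1, 3, 4. The rightmost is syllable 4 (re:p).
  → primary stress on syllable 4.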